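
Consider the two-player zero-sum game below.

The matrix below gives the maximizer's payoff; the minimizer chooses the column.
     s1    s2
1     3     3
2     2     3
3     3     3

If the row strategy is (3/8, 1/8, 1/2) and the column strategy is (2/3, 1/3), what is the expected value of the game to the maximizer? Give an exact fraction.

Against (2/3, 1/3), each row's expected payoff is 1: 3; 2: 7/3; 3: 3.
Taking the (3/8, 1/8, 1/2)-weighted average: (3/8)·(3) + (1/8)·(7/3) + (1/2)·(3) = 35/12.

35/12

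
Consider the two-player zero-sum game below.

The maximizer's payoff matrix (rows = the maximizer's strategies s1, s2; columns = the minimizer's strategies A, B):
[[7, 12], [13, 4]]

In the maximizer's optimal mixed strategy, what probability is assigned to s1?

9/14

Row minima are 7 and 4, so the maximizer's maximin is 7; column maxima are 13 and 12, so the minimizer's minimax is 12. These differ, so the equilibrium is in mixed strategies.
Let the maximizer play s1 with probability p. The minimizer is indifferent when 7p + 13(1−p) = 12p + 4(1−p), giving p = 9/14.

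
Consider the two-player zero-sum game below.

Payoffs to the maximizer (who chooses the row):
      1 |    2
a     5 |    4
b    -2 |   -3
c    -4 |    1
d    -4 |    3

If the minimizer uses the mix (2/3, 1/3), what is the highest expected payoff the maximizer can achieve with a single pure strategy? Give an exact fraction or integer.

14/3

a: (5)·(2/3) + (4)·(1/3) = 14/3.
b: (-2)·(2/3) + (-3)·(1/3) = -7/3.
c: (-4)·(2/3) + (1)·(1/3) = -7/3.
d: (-4)·(2/3) + (3)·(1/3) = -5/3.
The best pure response is a with expected payoff 14/3.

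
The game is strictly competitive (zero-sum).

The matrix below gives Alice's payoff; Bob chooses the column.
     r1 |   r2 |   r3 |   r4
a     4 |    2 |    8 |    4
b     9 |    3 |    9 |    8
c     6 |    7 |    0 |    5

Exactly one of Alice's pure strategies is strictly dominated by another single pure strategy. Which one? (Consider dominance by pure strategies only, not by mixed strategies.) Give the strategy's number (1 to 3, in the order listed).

Compare a with b: 9 > 4, 3 > 2, 9 > 8, 8 > 4.
So b strictly dominates a for Alice; a is strictly dominated.

1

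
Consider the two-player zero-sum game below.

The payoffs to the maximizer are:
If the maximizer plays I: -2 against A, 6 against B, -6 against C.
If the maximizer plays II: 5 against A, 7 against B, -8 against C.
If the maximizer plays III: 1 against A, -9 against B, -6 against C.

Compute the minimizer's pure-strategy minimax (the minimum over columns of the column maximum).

The worst case (largest entry) in each column is A: 5, B: 7, C: -6.
The best (smallest) of these is -6.

-6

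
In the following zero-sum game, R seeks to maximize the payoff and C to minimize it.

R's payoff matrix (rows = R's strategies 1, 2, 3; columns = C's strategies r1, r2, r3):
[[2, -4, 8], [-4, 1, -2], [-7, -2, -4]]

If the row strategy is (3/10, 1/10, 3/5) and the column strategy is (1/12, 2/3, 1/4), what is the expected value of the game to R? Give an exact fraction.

Against (1/12, 2/3, 1/4), each row's expected payoff is 1: -1/2; 2: -1/6; 3: -35/12.
Taking the (3/10, 1/10, 3/5)-weighted average: (3/10)·(-1/2) + (1/10)·(-1/6) + (3/5)·(-35/12) = -23/12.

-23/12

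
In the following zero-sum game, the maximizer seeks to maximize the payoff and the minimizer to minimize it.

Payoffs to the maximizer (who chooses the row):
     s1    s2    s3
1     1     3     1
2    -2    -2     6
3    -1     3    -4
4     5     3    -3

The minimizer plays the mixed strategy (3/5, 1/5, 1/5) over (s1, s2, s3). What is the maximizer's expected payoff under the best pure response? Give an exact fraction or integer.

1: (1)·(3/5) + (3)·(1/5) + (1)·(1/5) = 7/5.
2: (-2)·(3/5) + (-2)·(1/5) + (6)·(1/5) = -2/5.
3: (-1)·(3/5) + (3)·(1/5) + (-4)·(1/5) = -4/5.
4: (5)·(3/5) + (3)·(1/5) + (-3)·(1/5) = 3.
The best pure response is 4 with expected payoff 3.

3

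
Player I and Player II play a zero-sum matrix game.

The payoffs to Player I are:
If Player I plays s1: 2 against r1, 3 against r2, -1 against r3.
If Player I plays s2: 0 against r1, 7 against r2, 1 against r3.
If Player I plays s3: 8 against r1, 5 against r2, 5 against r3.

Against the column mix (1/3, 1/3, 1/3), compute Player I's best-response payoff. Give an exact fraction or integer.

s1: (2)·(1/3) + (3)·(1/3) + (-1)·(1/3) = 4/3.
s2: (0)·(1/3) + (7)·(1/3) + (1)·(1/3) = 8/3.
s3: (8)·(1/3) + (5)·(1/3) + (5)·(1/3) = 6.
The best pure response is s3 with expected payoff 6.

6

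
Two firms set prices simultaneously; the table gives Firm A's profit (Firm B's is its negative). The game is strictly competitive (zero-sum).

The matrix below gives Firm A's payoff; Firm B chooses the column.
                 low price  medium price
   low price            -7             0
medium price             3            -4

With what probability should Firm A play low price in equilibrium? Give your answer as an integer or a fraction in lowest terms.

1/2

Row minima are -7 and -4, so Firm A's maximin is -4; column maxima are 3 and 0, so Firm B's minimax is 0. These differ, so the equilibrium is in mixed strategies.
Let Firm A play low price with probability p. Firm B is indifferent when −7p + 3(1−p) = −4(1−p), giving p = 1/2.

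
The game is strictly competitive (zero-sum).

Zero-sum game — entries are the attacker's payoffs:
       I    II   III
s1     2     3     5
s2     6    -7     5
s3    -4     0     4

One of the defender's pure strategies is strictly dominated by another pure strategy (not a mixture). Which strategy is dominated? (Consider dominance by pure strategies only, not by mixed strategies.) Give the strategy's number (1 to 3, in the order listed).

3

The defender prefers columns that give the attacker less. Compare III with II: 3 < 5, -7 < 5, 0 < 4.
So II strictly dominates III for the defender; III is strictly dominated.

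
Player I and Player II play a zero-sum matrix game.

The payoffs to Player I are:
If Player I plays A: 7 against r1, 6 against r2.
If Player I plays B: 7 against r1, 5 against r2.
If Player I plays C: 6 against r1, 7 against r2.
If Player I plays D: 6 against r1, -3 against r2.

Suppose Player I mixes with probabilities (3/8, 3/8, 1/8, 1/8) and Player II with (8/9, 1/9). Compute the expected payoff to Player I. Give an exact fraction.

469/72

Against (8/9, 1/9), each row's expected payoff is A: 62/9; B: 61/9; C: 55/9; D: 5.
Taking the (3/8, 3/8, 1/8, 1/8)-weighted average: (3/8)·(62/9) + (3/8)·(61/9) + (1/8)·(55/9) + (1/8)·(5) = 469/72.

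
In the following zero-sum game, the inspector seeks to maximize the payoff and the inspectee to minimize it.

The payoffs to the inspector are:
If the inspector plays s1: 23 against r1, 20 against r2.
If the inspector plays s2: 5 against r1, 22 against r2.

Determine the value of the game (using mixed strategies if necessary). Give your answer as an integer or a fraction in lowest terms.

Row minima are 20 and 5, so the inspector's maximin is 20; column maxima are 23 and 22, so the inspectee's minimax is 22. These differ, so the equilibrium is in mixed strategies.
Let the inspector play s1 with probability p. The inspectee is indifferent when 23p + 5(1−p) = 20p + 22(1−p), giving p = 17/20.
Let the inspectee play r1 with probability q. The inspector is indifferent when 23q + 20(1−q) = 5q + 22(1−q), giving q = 1/10.
The value is 23·(1/10) + (20)·(9/10) = 203/10.

203/10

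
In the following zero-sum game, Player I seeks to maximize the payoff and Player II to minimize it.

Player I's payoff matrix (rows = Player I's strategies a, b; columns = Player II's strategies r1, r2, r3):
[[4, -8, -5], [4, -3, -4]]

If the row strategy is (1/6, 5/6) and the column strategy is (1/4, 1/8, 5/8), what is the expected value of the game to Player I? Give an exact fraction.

-25/12

Against (1/4, 1/8, 5/8), each row's expected payoff is a: -25/8; b: -15/8.
Taking the (1/6, 5/6)-weighted average: (1/6)·(-25/8) + (5/6)·(-15/8) = -25/12.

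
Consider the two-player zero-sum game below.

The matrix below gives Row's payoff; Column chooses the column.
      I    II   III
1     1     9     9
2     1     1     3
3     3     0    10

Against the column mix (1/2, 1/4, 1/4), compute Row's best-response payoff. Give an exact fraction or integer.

5

1: (1)·(1/2) + (9)·(1/4) + (9)·(1/4) = 5.
2: (1)·(1/2) + (1)·(1/4) + (3)·(1/4) = 3/2.
3: (3)·(1/2) + (0)·(1/4) + (10)·(1/4) = 4.
The best pure response is 1 with expected payoff 5.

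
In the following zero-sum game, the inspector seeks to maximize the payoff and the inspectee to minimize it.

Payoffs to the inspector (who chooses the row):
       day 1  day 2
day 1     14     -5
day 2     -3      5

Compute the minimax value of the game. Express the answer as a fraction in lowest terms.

Row minima are -5 and -3, so the inspector's maximin is -3; column maxima are 14 and 5, so the inspectee's minimax is 5. These differ, so the equilibrium is in mixed strategies.
Let the inspector play day 1 with probability p. The inspectee is indifferent when 14p − 3(1−p) = −5p + 5(1−p), giving p = 8/27.
Let the inspectee play day 1 with probability q. The inspector is indifferent when 14q − 5(1−q) = −3q + 5(1−q), giving q = 10/27.
The value is 14·(10/27) + (-5)·(17/27) = 55/27.

55/27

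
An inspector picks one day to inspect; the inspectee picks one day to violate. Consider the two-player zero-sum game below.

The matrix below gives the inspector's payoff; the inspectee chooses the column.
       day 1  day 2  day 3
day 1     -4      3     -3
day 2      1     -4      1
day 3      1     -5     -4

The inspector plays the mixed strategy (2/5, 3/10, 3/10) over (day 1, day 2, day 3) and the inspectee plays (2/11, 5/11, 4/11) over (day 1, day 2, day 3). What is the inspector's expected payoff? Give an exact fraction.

Against (2/11, 5/11, 4/11), each row's expected payoff is day 1: -5/11; day 2: -14/11; day 3: -39/11.
Taking the (2/5, 3/10, 3/10)-weighted average: (2/5)·(-5/11) + (3/10)·(-14/11) + (3/10)·(-39/11) = -179/110.

-179/110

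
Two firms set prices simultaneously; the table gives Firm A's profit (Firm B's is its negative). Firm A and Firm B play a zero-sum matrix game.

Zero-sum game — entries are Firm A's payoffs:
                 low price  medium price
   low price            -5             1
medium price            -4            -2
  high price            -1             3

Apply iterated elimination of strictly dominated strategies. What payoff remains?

Column medium price is strictly dominated by low price for Firm B (-5<1, -4<-2, -1<3); eliminate medium price.
Row low price is strictly dominated by row medium price (-4>-5); eliminate low price.
Row medium price is strictly dominated by row high price (-1>-4); eliminate medium price.
Only (high price, low price) remains, with payoff -1.

-1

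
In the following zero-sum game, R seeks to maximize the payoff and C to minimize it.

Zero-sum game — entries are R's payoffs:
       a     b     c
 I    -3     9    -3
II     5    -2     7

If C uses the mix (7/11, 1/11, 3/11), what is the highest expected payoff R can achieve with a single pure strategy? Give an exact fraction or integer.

I: (-3)·(7/11) + (9)·(1/11) + (-3)·(3/11) = -21/11.
II: (5)·(7/11) + (-2)·(1/11) + (7)·(3/11) = 54/11.
The best pure response is II with expected payoff 54/11.

54/11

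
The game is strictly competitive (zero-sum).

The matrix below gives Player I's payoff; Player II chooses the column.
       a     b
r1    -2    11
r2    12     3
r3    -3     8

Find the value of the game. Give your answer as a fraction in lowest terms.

69/11

Row r3 is strictly dominated by row r1, so Player I never plays it.
The remaining 2×2 game on (r1, r2) × (a, b) has no saddle point. Let Player I play r1 with probability p; indifference gives −2p + 12(1−p) = 11p + 3(1−p), so p = 9/22.
Similarly Player II's optimal q on a is 4/11, and the value is -2·(4/11) + (11)·(7/11) = 69/11.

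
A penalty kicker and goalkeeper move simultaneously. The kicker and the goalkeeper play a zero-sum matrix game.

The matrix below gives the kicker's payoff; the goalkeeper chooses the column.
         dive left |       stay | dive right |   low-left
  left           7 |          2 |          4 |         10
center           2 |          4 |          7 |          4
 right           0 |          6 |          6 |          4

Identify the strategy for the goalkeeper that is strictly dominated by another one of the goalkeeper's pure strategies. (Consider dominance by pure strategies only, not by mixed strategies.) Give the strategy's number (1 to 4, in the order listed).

4

The goalkeeper prefers columns that give the kicker less. Compare low-left with dive left: 7 < 10, 2 < 4, 0 < 4.
So dive left strictly dominates low-left for the goalkeeper; low-left is strictly dominated.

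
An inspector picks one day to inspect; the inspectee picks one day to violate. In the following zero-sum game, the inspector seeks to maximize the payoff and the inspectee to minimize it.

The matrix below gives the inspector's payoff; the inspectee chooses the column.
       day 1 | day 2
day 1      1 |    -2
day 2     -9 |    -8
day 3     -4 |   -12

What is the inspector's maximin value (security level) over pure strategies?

-2

The worst-case payoff for each row is day 1: -2, day 2: -9, day 3: -12.
The best of these is -2.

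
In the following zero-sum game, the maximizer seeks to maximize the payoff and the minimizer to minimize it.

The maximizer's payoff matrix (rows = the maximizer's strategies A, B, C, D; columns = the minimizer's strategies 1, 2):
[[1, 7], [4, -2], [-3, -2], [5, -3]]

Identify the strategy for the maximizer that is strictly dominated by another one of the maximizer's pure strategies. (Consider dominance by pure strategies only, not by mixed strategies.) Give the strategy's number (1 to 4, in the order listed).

3

Compare C with A: 1 > -3, 7 > -2.
So A strictly dominates C for the maximizer; C is strictly dominated.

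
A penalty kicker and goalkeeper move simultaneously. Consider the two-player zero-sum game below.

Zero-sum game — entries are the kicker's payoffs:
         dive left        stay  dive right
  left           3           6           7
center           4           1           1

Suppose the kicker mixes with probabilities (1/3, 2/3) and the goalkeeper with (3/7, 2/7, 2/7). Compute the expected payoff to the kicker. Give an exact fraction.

Against (3/7, 2/7, 2/7), each row's expected payoff is left: 5; center: 16/7.
Taking the (1/3, 2/3)-weighted average: (1/3)·(5) + (2/3)·(16/7) = 67/21.

67/21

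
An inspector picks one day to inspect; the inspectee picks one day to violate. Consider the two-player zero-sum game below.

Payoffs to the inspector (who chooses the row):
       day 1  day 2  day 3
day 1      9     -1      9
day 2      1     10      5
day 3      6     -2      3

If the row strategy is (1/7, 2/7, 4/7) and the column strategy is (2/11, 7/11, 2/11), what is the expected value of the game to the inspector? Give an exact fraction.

19/7

Against (2/11, 7/11, 2/11), each row's expected payoff is day 1: 29/11; day 2: 82/11; day 3: 4/11.
Taking the (1/7, 2/7, 4/7)-weighted average: (1/7)·(29/11) + (2/7)·(82/11) + (4/7)·(4/11) = 19/7.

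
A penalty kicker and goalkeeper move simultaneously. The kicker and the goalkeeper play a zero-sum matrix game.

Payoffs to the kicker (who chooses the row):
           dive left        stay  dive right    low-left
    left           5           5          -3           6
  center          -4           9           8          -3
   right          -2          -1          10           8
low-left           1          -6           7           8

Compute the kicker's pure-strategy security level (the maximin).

The worst-case payoff for each row is left: -3, center: -4, right: -2, low-left: -6.
The best of these is -2.

-2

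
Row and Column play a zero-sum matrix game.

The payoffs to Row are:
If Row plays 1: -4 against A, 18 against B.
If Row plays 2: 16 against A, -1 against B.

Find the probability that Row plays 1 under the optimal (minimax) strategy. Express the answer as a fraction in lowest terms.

Row minima are -4 and -1, so Row's maximin is -1; column maxima are 16 and 18, so Column's minimax is 16. These differ, so the equilibrium is in mixed strategies.
Let Row play 1 with probability p. Column is indifferent when −4p + 16(1−p) = 18p − (1−p), giving p = 17/39.

17/39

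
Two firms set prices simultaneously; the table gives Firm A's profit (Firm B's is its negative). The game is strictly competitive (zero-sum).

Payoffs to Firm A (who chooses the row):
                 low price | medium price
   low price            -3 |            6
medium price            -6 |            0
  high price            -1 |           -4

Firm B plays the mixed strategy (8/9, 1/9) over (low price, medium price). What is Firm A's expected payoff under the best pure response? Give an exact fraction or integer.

-4/3

low price: (-3)·(8/9) + (6)·(1/9) = -2.
medium price: (-6)·(8/9) + (0)·(1/9) = -16/3.
high price: (-1)·(8/9) + (-4)·(1/9) = -4/3.
The best pure response is high price with expected payoff -4/3.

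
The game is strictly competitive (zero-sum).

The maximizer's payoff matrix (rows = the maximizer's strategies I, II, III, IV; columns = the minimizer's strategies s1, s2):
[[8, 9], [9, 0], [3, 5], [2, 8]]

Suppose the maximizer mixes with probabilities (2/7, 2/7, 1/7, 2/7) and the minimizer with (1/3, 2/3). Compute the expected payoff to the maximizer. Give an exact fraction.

17/3

Against (1/3, 2/3), each row's expected payoff is I: 26/3; II: 3; III: 13/3; IV: 6.
Taking the (2/7, 2/7, 1/7, 2/7)-weighted average: (2/7)·(26/3) + (2/7)·(3) + (1/7)·(13/3) + (2/7)·(6) = 17/3.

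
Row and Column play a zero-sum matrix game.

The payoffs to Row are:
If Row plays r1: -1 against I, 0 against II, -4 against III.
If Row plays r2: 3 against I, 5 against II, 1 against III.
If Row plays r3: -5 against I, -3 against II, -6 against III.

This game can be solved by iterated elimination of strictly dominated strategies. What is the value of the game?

Row r3 is strictly dominated by row r1 (-1>-5, 0>-3, -4>-6); eliminate r3.
Column II is strictly dominated by I for Column (-1<0, 3<5); eliminate II.
Column I is strictly dominated by III for Column (-4<-1, 1<3); eliminate I.
Row r1 is strictly dominated by row r2 (1>-4); eliminate r1.
Only (r2, III) remains, with payoff 1.

1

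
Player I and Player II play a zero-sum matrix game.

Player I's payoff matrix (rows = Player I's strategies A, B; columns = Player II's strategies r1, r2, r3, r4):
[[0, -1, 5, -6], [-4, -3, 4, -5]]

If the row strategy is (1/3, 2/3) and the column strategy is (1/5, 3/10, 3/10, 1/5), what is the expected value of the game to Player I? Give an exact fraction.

Against (1/5, 3/10, 3/10, 1/5), each row's expected payoff is A: 0; B: -3/2.
Taking the (1/3, 2/3)-weighted average: (1/3)·(0) + (2/3)·(-3/2) = -1.

-1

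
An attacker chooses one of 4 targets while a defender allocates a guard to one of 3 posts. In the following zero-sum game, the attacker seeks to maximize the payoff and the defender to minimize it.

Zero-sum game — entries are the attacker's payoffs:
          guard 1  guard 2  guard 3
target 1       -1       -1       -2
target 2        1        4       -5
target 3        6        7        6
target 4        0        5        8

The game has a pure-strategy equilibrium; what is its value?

Row minima: -2, -5, 6, 0 → the attacker's maximin is 6.
Column maxima: 6, 7, 8 → the defender's minimax is 6.
They coincide at (target 3, guard 1), so the value is 6.

6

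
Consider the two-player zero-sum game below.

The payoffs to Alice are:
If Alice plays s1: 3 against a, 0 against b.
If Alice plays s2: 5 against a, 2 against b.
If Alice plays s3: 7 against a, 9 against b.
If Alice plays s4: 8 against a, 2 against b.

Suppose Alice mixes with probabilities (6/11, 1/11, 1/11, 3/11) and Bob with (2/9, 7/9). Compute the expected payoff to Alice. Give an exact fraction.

Against (2/9, 7/9), each row's expected payoff is s1: 2/3; s2: 8/3; s3: 77/9; s4: 10/3.
Taking the (6/11, 1/11, 1/11, 3/11)-weighted average: (6/11)·(2/3) + (1/11)·(8/3) + (1/11)·(77/9) + (3/11)·(10/3) = 227/99.

227/99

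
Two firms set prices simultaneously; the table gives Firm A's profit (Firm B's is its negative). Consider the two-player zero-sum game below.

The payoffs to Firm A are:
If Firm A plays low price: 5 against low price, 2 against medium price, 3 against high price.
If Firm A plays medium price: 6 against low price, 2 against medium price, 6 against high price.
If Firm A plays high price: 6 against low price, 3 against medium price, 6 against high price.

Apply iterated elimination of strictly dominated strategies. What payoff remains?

3

Row low price is strictly dominated by row high price (6>5, 3>2, 6>3); eliminate low price.
Column low price is strictly dominated by medium price for Firm B (2<6, 3<6); eliminate low price.
Column high price is strictly dominated by medium price for Firm B (2<6, 3<6); eliminate high price.
Row medium price is strictly dominated by row high price (3>2); eliminate medium price.
Only (high price, medium price) remains, with payoff 3.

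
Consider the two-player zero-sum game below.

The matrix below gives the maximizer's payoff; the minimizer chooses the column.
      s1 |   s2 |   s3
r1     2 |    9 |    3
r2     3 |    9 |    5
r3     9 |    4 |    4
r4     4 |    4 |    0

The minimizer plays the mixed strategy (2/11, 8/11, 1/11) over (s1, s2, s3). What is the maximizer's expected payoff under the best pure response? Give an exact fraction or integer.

r1: (2)·(2/11) + (9)·(8/11) + (3)·(1/11) = 79/11.
r2: (3)·(2/11) + (9)·(8/11) + (5)·(1/11) = 83/11.
r3: (9)·(2/11) + (4)·(8/11) + (4)·(1/11) = 54/11.
r4: (4)·(2/11) + (4)·(8/11) + (0)·(1/11) = 40/11.
The best pure response is r2 with expected payoff 83/11.

83/11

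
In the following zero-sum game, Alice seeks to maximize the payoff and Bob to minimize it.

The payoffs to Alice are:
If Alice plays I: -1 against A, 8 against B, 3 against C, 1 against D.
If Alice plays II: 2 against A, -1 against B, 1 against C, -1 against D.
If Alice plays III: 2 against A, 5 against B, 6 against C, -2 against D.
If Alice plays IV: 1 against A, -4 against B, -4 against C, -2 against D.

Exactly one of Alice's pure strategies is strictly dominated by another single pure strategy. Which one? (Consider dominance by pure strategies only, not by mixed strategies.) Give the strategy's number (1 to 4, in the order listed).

Compare IV with II: 2 > 1, -1 > -4, 1 > -4, -1 > -2.
So II strictly dominates IV for Alice; IV is strictly dominated.

4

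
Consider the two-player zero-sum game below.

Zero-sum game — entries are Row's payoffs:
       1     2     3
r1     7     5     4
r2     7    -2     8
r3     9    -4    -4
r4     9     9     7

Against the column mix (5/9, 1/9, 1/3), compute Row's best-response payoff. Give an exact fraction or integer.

r1: (7)·(5/9) + (5)·(1/9) + (4)·(1/3) = 52/9.
r2: (7)·(5/9) + (-2)·(1/9) + (8)·(1/3) = 19/3.
r3: (9)·(5/9) + (-4)·(1/9) + (-4)·(1/3) = 29/9.
r4: (9)·(5/9) + (9)·(1/9) + (7)·(1/3) = 25/3.
The best pure response is r4 with expected payoff 25/3.

25/3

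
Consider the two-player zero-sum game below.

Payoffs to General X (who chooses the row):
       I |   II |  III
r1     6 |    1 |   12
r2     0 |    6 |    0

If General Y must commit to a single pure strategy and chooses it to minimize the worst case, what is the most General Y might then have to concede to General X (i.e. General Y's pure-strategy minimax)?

6

The worst case (largest entry) in each column is I: 6, II: 6, III: 12.
The best (smallest) of these is 6.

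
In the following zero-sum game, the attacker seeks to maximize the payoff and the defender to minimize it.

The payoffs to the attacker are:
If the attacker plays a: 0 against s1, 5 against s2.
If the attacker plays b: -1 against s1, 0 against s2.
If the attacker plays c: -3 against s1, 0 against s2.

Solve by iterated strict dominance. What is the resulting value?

0

Column s2 is strictly dominated by s1 for the defender (0<5, -1<0, -3<0); eliminate s2.
Row b is strictly dominated by row a (0>-1); eliminate b.
Row c is strictly dominated by row a (0>-3); eliminate c.
Only (a, s1) remains, with payoff 0.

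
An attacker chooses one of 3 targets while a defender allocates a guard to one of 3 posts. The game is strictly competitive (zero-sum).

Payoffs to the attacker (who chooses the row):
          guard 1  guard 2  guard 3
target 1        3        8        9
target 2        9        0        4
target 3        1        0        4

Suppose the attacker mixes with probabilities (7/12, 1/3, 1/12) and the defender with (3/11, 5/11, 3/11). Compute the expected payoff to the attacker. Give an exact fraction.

Against (3/11, 5/11, 3/11), each row's expected payoff is target 1: 76/11; target 2: 39/11; target 3: 15/11.
Taking the (7/12, 1/3, 1/12)-weighted average: (7/12)·(76/11) + (1/3)·(39/11) + (1/12)·(15/11) = 703/132.

703/132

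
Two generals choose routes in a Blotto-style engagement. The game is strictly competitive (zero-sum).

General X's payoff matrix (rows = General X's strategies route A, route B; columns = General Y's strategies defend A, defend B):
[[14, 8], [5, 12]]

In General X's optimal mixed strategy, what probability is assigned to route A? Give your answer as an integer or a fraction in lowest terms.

Row minima are 8 and 5, so General X's maximin is 8; column maxima are 14 and 12, so General Y's minimax is 12. These differ, so the equilibrium is in mixed strategies.
Let General X play route A with probability p. General Y is indifferent when 14p + 5(1−p) = 8p + 12(1−p), giving p = 7/13.

7/13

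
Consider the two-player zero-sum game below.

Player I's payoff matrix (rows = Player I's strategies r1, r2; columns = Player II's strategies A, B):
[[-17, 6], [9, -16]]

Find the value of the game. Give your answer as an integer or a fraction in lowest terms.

-109/24

Row minima are -17 and -16, so Player I's maximin is -16; column maxima are 9 and 6, so Player II's minimax is 6. These differ, so the equilibrium is in mixed strategies.
Let Player I play r1 with probability p. Player II is indifferent when −17p + 9(1−p) = 6p − 16(1−p), giving p = 25/48.
Let Player II play A with probability q. Player I is indifferent when −17q + 6(1−q) = 9q − 16(1−q), giving q = 11/24.
The value is -17·(11/24) + (6)·(13/24) = -109/24.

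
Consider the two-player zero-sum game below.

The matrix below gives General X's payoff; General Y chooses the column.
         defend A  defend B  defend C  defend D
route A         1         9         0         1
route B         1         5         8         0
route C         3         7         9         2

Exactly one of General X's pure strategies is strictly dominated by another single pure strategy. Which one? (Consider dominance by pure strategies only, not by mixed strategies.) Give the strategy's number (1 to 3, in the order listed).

2

Compare route B with route C: 3 > 1, 7 > 5, 9 > 8, 2 > 0.
So route C strictly dominates route B for General X; route B is strictly dominated.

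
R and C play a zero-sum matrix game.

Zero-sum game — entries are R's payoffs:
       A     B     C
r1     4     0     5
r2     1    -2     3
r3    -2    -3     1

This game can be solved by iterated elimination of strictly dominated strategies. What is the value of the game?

0

Column C is strictly dominated by A for C (4<5, 1<3, -2<1); eliminate C.
Row r2 is strictly dominated by row r1 (4>1, 0>-2); eliminate r2.
Row r3 is strictly dominated by row r1 (4>-2, 0>-3); eliminate r3.
Column A is strictly dominated by B for C (0<4); eliminate A.
Only (r1, B) remains, with payoff 0.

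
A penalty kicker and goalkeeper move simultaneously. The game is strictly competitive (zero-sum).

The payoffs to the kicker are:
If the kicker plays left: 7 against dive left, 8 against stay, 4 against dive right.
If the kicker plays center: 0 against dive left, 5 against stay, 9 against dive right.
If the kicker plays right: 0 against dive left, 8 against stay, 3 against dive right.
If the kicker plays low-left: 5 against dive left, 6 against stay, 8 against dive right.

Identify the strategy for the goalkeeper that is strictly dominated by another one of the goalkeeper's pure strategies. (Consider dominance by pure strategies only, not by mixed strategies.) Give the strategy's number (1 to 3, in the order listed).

2

The goalkeeper prefers columns that give the kicker less. Compare stay with dive left: 7 < 8, 0 < 5, 0 < 8, 5 < 6.
So dive left strictly dominates stay for the goalkeeper; stay is strictly dominated.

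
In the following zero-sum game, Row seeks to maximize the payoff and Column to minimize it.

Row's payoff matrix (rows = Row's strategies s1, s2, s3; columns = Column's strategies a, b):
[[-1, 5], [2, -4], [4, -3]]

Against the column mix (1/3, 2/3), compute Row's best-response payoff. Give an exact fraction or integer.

3

s1: (-1)·(1/3) + (5)·(2/3) = 3.
s2: (2)·(1/3) + (-4)·(2/3) = -2.
s3: (4)·(1/3) + (-3)·(2/3) = -2/3.
The best pure response is s1 with expected payoff 3.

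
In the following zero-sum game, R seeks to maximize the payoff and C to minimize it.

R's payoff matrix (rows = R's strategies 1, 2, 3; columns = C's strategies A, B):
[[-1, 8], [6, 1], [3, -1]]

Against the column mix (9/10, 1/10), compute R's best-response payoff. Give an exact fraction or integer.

1: (-1)·(9/10) + (8)·(1/10) = -1/10.
2: (6)·(9/10) + (1)·(1/10) = 11/2.
3: (3)·(9/10) + (-1)·(1/10) = 13/5.
The best pure response is 2 with expected payoff 11/2.

11/2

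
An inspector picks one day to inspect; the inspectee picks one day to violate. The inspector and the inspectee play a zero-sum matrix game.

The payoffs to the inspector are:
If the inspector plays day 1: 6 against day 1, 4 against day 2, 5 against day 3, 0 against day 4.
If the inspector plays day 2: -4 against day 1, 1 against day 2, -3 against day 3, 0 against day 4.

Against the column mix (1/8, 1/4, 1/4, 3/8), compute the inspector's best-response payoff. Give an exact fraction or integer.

3

day 1: (6)·(1/8) + (4)·(1/4) + (5)·(1/4) + (0)·(3/8) = 3.
day 2: (-4)·(1/8) + (1)·(1/4) + (-3)·(1/4) + (0)·(3/8) = -1.
The best pure response is day 1 with expected payoff 3.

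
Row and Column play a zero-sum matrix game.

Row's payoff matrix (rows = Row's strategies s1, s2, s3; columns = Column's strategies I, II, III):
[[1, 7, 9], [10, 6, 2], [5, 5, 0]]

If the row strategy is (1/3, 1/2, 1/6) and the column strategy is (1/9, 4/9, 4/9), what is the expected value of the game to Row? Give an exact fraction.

281/54

Against (1/9, 4/9, 4/9), each row's expected payoff is s1: 65/9; s2: 14/3; s3: 25/9.
Taking the (1/3, 1/2, 1/6)-weighted average: (1/3)·(65/9) + (1/2)·(14/3) + (1/6)·(25/9) = 281/54.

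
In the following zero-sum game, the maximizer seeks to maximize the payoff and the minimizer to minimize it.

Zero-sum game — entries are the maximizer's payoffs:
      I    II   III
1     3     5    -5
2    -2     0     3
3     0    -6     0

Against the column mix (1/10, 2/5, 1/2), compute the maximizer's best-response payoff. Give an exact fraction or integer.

13/10

1: (3)·(1/10) + (5)·(2/5) + (-5)·(1/2) = -1/5.
2: (-2)·(1/10) + (0)·(2/5) + (3)·(1/2) = 13/10.
3: (0)·(1/10) + (-6)·(2/5) + (0)·(1/2) = -12/5.
The best pure response is 2 with expected payoff 13/10.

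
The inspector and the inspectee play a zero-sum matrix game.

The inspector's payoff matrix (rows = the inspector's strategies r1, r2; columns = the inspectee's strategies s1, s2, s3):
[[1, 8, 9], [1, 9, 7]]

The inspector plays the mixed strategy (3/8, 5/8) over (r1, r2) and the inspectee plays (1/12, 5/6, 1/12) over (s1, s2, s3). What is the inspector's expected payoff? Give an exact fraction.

Against (1/12, 5/6, 1/12), each row's expected payoff is r1: 15/2; r2: 49/6.
Taking the (3/8, 5/8)-weighted average: (3/8)·(15/2) + (5/8)·(49/6) = 95/12.

95/12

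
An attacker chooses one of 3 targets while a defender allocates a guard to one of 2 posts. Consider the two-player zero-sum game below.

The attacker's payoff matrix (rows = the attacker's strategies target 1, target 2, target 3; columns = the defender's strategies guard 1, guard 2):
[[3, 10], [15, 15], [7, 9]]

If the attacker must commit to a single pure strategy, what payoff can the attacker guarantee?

The worst-case payoff for each row is target 1: 3, target 2: 15, target 3: 7.
The best of these is 15.

15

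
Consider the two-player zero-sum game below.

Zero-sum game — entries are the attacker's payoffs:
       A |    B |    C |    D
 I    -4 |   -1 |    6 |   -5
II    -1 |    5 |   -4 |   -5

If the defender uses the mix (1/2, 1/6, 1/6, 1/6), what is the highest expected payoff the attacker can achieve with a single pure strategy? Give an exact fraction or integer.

-7/6

I: (-4)·(1/2) + (-1)·(1/6) + (6)·(1/6) + (-5)·(1/6) = -2.
II: (-1)·(1/2) + (5)·(1/6) + (-4)·(1/6) + (-5)·(1/6) = -7/6.
The best pure response is II with expected payoff -7/6.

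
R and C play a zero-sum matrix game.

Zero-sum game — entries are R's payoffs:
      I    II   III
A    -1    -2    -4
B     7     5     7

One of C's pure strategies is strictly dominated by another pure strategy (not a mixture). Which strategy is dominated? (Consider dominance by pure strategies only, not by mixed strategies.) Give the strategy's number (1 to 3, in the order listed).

C prefers columns that give R less. Compare I with II: -2 < -1, 5 < 7.
So II strictly dominates I for C; I is strictly dominated.

1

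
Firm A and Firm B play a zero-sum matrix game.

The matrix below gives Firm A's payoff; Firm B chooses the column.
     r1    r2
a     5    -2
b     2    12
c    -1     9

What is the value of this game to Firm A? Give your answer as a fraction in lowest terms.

64/17

Row c is strictly dominated by row b, so Firm A never plays it.
The remaining 2×2 game on (a, b) × (r1, r2) has no saddle point. Let Firm A play a with probability p; indifference gives 5p + 2(1−p) = −2p + 12(1−p), so p = 10/17.
Similarly Firm B's optimal q on r1 is 14/17, and the value is 5·(14/17) + (-2)·(3/17) = 64/17.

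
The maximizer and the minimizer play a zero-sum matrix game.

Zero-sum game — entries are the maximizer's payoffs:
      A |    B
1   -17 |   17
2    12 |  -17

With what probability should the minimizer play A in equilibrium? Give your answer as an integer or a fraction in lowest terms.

34/63

Row minima are -17 and -17, so the maximizer's maximin is -17; column maxima are 12 and 17, so the minimizer's minimax is 12. These differ, so the equilibrium is in mixed strategies.
Let the minimizer play A with probability q. The maximizer is indifferent when −17q + 17(1−q) = 12q − 17(1−q), giving q = 34/63.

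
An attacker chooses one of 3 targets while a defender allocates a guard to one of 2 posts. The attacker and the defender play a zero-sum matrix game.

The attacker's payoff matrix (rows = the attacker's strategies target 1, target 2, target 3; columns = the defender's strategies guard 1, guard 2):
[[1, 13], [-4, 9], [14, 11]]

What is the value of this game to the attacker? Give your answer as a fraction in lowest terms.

57/5

Row target 2 is strictly dominated by row target 1, so the attacker never plays it.
The remaining 2×2 game on (target 1, target 3) × (guard 1, guard 2) has no saddle point. Let the attacker play target 1 with probability p; indifference gives p + 14(1−p) = 13p + 11(1−p), so p = 1/5.
Similarly the defender's optimal q on guard 1 is 2/15, and the value is 1·(2/15) + (13)·(13/15) = 57/5.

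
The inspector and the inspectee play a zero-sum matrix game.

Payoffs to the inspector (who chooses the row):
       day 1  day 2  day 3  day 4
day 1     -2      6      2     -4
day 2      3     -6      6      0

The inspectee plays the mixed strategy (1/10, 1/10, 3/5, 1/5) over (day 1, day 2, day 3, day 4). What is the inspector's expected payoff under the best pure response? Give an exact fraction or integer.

day 1: (-2)·(1/10) + (6)·(1/10) + (2)·(3/5) + (-4)·(1/5) = 4/5.
day 2: (3)·(1/10) + (-6)·(1/10) + (6)·(3/5) + (0)·(1/5) = 33/10.
The best pure response is day 2 with expected payoff 33/10.

33/10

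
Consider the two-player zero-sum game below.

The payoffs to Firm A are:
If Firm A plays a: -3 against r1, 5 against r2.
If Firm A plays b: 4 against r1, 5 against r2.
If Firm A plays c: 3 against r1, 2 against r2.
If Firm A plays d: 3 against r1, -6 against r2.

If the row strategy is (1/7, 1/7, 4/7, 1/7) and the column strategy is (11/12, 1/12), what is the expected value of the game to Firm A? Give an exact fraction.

Against (11/12, 1/12), each row's expected payoff is a: -7/3; b: 49/12; c: 35/12; d: 9/4.
Taking the (1/7, 1/7, 4/7, 1/7)-weighted average: (1/7)·(-7/3) + (1/7)·(49/12) + (4/7)·(35/12) + (1/7)·(9/4) = 47/21.

47/21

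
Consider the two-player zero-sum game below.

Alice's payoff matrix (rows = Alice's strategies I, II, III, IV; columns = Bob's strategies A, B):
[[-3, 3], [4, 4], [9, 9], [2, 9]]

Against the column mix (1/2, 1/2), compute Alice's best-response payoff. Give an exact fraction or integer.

I: (-3)·(1/2) + (3)·(1/2) = 0.
II: (4)·(1/2) + (4)·(1/2) = 4.
III: (9)·(1/2) + (9)·(1/2) = 9.
IV: (2)·(1/2) + (9)·(1/2) = 11/2.
The best pure response is III with expected payoff 9.

9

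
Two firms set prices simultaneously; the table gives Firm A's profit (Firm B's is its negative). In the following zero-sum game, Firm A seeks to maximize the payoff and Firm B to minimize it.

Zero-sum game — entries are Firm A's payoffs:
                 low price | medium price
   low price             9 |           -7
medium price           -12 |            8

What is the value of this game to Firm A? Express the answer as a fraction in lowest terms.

Row minima are -7 and -12, so Firm A's maximin is -7; column maxima are 9 and 8, so Firm B's minimax is 8. These differ, so the equilibrium is in mixed strategies.
Let Firm A play low price with probability p. Firm B is indifferent when 9p − 12(1−p) = −7p + 8(1−p), giving p = 5/9.
Let Firm B play low price with probability q. Firm A is indifferent when 9q − 7(1−q) = −12q + 8(1−q), giving q = 5/12.
The value is 9·(5/12) + (-7)·(7/12) = -1/3.

-1/3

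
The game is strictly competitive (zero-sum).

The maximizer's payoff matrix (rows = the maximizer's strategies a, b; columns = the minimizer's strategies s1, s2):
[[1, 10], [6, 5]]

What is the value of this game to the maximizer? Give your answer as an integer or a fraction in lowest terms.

Row minima are 1 and 5, so the maximizer's maximin is 5; column maxima are 6 and 10, so the minimizer's minimax is 6. These differ, so the equilibrium is in mixed strategies.
Let the maximizer play a with probability p. The minimizer is indifferent when p + 6(1−p) = 10p + 5(1−p), giving p = 1/10.
Let the minimizer play s1 with probability q. The maximizer is indifferent when q + 10(1−q) = 6q + 5(1−q), giving q = 1/2.
The value is 1·(1/2) + (10)·(1/2) = 11/2.

11/2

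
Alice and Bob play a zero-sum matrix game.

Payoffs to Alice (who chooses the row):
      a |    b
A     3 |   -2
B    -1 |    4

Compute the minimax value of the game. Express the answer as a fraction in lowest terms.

Row minima are -2 and -1, so Alice's maximin is -1; column maxima are 3 and 4, so Bob's minimax is 3. These differ, so the equilibrium is in mixed strategies.
Let Alice play A with probability p. Bob is indifferent when 3p − (1−p) = −2p + 4(1−p), giving p = 1/2.
Let Bob play a with probability q. Alice is indifferent when 3q − 2(1−q) = −q + 4(1−q), giving q = 3/5.
The value is 3·(3/5) + (-2)·(2/5) = 1.

1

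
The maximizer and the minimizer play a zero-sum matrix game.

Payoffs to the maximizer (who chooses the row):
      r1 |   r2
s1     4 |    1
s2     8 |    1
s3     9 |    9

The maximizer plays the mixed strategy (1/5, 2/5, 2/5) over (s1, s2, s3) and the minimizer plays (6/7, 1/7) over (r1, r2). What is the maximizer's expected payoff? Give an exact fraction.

Against (6/7, 1/7), each row's expected payoff is s1: 25/7; s2: 7; s3: 9.
Taking the (1/5, 2/5, 2/5)-weighted average: (1/5)·(25/7) + (2/5)·(7) + (2/5)·(9) = 249/35.

249/35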